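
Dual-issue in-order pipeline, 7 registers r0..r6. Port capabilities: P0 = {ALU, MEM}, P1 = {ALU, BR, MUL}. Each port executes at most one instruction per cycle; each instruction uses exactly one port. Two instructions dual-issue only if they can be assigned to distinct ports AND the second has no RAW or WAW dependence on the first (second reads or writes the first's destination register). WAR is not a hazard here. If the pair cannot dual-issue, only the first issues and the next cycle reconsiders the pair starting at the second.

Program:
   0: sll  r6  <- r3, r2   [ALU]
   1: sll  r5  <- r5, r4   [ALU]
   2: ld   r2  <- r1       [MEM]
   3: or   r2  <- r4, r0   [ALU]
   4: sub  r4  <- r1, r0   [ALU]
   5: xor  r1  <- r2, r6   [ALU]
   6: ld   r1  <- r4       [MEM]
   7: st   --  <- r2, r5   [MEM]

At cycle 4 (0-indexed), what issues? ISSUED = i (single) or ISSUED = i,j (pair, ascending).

ISSUED = 6

0. sll/sll @i0+i1  | pair
1. ld @i2  | WAW r2
2. or/sub @i3+i4  | pair
3. xor @i5  | WAW r1
4. ld @i6  | no-port MEM/MEM
5. st @i7  | tail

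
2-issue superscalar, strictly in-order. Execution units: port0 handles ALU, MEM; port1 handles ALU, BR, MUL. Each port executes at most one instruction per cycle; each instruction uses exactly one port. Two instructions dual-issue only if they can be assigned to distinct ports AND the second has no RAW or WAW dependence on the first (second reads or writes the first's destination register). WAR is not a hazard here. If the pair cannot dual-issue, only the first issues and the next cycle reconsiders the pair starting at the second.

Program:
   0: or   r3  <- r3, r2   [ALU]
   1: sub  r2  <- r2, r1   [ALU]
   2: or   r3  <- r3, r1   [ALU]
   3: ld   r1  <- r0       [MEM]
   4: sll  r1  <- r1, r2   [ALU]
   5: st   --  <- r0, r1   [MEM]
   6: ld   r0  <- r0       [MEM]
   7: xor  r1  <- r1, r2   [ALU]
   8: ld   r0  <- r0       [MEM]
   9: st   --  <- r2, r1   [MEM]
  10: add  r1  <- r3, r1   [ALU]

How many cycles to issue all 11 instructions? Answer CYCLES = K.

CYCLES = 7

  cy0 -> i0,i1 (or;sub) pair
  cy1 -> i2,i3 (or;ld) pair
  cy2 -> i4 (sll) RAW r1
  cy3 -> i5 (st) no-port MEM/MEM
  cy4 -> i6,i7 (ld;xor) pair
  cy5 -> i8 (ld) no-port MEM/MEM
  cy6 -> i9,i10 (st;add) pair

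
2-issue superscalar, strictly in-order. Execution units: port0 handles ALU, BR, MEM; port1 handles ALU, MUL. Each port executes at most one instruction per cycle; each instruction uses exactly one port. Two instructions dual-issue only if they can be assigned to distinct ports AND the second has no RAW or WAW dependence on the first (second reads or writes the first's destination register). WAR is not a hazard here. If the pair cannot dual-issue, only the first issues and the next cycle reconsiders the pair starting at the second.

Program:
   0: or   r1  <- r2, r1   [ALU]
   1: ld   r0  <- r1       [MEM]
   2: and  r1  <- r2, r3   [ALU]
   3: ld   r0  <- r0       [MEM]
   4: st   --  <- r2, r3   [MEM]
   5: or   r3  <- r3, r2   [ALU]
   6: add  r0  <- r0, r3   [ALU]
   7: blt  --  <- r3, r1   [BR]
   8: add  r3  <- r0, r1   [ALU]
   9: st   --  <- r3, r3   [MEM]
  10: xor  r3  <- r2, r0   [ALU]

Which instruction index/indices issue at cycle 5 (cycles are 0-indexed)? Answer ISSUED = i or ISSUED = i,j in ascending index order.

0. or @i0  | RAW r1
1. ld/and @i1&i2  | pair
2. ld @i3  | no-port MEM/MEM
3. st/or @i4&i5  | pair
4. add/blt @i6&i7  | pair
5. add @i8  | RAW r3
6. st/xor @i9&i10  | pair

ISSUED = 8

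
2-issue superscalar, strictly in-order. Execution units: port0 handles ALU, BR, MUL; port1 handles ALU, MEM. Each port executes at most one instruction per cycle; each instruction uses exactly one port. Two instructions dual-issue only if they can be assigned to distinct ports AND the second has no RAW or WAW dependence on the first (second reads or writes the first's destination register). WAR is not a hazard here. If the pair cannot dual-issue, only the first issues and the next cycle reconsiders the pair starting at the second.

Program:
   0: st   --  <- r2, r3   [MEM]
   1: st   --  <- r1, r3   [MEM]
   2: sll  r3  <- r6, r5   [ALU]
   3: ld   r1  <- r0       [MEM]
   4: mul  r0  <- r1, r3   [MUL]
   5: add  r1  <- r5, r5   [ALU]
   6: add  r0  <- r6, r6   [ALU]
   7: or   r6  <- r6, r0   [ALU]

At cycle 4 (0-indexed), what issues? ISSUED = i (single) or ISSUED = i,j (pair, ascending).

t=0 i0:st ; no-port MEM/MEM
t=1 i1,i2:st sll ; 2-wide
t=2 i3:ld ; RAW r1
t=3 i4,i5:mul add ; 2-wide
t=4 i6:add ; RAW r0
t=5 i7:or ; tail

ISSUED = 6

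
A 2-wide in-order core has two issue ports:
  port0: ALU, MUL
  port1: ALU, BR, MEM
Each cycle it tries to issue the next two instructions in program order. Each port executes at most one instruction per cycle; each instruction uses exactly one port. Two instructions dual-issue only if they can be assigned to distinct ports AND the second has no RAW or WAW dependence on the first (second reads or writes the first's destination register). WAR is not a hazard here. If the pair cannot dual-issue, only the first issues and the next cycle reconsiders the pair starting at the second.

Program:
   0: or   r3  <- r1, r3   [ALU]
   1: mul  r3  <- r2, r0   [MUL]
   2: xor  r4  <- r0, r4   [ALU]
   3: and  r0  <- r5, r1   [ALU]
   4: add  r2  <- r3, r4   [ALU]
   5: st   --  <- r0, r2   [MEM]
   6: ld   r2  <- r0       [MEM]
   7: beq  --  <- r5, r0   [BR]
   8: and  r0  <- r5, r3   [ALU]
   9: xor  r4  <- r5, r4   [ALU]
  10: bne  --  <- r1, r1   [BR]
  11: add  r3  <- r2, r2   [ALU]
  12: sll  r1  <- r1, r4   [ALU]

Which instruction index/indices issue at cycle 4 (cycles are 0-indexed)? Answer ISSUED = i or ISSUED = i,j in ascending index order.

ISSUED = 6

t=0 i0:or ; WAW r3
t=1 i1+i2:mul/xor ; dual
t=2 i3+i4:and/add ; dual
t=3 i5:st ; no-port MEM/MEM
t=4 i6:ld ; no-port MEM/BR
t=5 i7+i8:beq/and ; dual
t=6 i9+i10:xor/bne ; dual
t=7 i11+i12:add/sll ; dual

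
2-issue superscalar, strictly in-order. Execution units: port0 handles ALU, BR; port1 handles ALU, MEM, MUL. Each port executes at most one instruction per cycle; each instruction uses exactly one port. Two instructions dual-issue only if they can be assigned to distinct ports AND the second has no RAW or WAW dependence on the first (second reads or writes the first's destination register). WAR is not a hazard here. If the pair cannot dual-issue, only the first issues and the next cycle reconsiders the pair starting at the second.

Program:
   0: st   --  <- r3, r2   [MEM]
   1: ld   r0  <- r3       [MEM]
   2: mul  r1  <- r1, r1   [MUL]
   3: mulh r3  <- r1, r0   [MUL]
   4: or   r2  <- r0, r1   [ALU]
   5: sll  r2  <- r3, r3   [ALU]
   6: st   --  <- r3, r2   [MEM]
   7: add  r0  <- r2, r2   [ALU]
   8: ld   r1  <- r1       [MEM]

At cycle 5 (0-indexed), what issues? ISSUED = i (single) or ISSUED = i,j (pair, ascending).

ISSUED = 6,7

  cy0 -> i0 (st.MEM) no-port MEM/MEM
  cy1 -> i1 (ld.MEM) no-port MEM/MUL
  cy2 -> i2 (mul.MUL) no-port MUL/MUL
  cy3 -> i3/i4 (mulh.MUL;or.ALU) 2-wide
  cy4 -> i5 (sll.ALU) RAW r2
  cy5 -> i6/i7 (st.MEM;add.ALU) 2-wide
  cy6 -> i8 (ld.MEM) tail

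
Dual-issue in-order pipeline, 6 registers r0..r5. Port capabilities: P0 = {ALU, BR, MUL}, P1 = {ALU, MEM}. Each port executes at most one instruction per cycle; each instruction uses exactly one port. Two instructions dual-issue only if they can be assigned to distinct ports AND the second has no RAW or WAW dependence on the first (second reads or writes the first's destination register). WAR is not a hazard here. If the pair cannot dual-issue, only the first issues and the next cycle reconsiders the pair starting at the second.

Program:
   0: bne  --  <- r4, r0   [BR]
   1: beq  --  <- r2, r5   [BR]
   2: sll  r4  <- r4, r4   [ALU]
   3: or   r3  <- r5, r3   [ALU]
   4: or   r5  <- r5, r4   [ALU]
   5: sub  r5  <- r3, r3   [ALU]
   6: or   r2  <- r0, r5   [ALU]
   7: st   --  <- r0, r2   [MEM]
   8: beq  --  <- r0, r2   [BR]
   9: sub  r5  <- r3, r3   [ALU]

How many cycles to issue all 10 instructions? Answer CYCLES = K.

CYCLES = 7

#0 head=0: bne.BR i0 no-port BR/BR
#1 head=1: beq.BR+sll.ALU i1/i2 dual
#2 head=3: or.ALU+or.ALU i3/i4 dual
#3 head=5: sub.ALU i5 RAW r5
#4 head=6: or.ALU i6 RAW r2
#5 head=7: st.MEM+beq.BR i7/i8 dual
#6 head=9: sub.ALU i9 tail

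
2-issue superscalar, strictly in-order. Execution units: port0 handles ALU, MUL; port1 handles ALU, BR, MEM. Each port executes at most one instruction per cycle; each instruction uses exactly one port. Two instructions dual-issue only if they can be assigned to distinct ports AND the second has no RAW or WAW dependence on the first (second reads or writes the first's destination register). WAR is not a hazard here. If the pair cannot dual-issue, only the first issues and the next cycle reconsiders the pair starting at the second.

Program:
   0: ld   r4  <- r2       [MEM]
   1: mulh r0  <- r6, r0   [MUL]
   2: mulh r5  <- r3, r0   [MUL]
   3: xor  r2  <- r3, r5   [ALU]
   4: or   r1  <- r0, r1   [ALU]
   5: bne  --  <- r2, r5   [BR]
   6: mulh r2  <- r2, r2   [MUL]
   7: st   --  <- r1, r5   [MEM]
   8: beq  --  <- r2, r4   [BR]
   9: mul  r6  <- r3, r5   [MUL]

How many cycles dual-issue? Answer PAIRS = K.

PAIRS = 4

0. ld.MEM mulh.MUL @i0&i1  | 2-wide
1. mulh.MUL @i2  | RAW r5
2. xor.ALU or.ALU @i3&i4  | 2-wide
3. bne.BR mulh.MUL @i5&i6  | 2-wide
4. st.MEM @i7  | no-port MEM/BR
5. beq.BR mul.MUL @i8&i9  | 2-wide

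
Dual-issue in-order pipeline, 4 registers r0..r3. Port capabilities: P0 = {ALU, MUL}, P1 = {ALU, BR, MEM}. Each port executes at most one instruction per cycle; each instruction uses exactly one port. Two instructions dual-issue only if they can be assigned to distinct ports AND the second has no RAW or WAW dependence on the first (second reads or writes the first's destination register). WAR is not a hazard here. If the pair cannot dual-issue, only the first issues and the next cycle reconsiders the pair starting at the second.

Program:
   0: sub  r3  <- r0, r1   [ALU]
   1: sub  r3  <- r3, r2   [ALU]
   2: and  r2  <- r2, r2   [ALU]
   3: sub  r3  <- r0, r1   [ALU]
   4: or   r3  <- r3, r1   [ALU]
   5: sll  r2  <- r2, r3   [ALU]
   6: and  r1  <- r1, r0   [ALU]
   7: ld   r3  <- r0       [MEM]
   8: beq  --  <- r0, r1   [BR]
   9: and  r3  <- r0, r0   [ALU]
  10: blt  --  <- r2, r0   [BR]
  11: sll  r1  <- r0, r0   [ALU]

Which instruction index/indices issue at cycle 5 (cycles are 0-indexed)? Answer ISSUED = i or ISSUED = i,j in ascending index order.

ISSUED = 7

t=0 i0:sub.ALU ; RAW+WAW r3
t=1 i1&i2:sub.ALU;and.ALU ; pair
t=2 i3:sub.ALU ; RAW+WAW r3
t=3 i4:or.ALU ; RAW r3
t=4 i5&i6:sll.ALU;and.ALU ; pair
t=5 i7:ld.MEM ; no-port MEM/BR
t=6 i8&i9:beq.BR;and.ALU ; pair
t=7 i10&i11:blt.BR;sll.ALU ; pair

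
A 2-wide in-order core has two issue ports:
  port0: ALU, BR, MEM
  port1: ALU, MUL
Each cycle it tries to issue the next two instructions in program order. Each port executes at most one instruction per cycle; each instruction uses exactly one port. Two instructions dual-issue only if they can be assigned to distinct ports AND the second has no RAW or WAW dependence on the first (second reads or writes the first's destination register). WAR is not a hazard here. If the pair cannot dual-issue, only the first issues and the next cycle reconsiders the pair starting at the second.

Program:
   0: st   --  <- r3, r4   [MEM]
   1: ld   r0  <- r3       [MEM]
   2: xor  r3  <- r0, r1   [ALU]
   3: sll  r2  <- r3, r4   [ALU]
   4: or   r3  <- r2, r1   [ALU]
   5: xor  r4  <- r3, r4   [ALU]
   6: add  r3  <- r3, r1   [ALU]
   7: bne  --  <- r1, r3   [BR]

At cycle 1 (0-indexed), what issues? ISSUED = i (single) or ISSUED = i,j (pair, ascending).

ISSUED = 1

0. st.MEM @i0  | no-port MEM/MEM
1. ld.MEM @i1  | RAW r0
2. xor.ALU @i2  | RAW r3
3. sll.ALU @i3  | RAW r2
4. or.ALU @i4  | RAW r3
5. xor.ALU;add.ALU @i5&i6  | dual
6. bne.BR @i7  | tail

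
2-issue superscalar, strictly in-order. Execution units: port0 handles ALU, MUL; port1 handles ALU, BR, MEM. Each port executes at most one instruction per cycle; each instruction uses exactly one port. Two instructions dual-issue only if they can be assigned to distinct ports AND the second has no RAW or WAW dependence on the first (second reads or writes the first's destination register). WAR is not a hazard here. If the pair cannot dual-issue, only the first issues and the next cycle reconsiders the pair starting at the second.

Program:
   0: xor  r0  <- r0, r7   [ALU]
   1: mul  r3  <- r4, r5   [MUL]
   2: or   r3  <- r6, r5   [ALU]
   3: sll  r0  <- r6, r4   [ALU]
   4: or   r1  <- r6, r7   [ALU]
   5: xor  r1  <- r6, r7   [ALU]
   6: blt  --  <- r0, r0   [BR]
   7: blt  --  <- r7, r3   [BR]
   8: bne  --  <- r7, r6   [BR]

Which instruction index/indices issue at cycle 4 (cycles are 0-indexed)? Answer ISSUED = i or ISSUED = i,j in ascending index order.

c0: i0,i1 xor/mul  dual
c1: i2,i3 or/sll  dual
c2: i4 or  WAW r1
c3: i5,i6 xor/blt  dual
c4: i7 blt  no-port BR/BR
c5: i8 bne  tail

ISSUED = 7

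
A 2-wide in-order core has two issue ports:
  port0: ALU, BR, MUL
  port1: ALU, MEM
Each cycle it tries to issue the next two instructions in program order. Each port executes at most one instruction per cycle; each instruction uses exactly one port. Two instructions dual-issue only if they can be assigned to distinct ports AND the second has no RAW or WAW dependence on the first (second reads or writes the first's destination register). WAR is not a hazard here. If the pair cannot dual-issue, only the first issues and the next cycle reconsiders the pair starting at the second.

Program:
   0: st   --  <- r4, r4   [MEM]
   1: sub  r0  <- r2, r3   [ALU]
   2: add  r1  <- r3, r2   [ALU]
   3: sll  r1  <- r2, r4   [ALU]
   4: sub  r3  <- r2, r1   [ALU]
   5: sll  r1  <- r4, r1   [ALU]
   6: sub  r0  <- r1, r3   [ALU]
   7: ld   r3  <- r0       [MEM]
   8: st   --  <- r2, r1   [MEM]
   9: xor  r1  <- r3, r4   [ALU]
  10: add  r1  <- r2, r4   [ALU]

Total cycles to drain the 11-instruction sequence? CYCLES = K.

CYCLES = 8

0. st+sub @i0+i1  | 2-wide
1. add @i2  | WAW r1
2. sll @i3  | RAW r1
3. sub+sll @i4+i5  | 2-wide
4. sub @i6  | RAW r0
5. ld @i7  | no-port MEM/MEM
6. st+xor @i8+i9  | 2-wide
7. add @i10  | tail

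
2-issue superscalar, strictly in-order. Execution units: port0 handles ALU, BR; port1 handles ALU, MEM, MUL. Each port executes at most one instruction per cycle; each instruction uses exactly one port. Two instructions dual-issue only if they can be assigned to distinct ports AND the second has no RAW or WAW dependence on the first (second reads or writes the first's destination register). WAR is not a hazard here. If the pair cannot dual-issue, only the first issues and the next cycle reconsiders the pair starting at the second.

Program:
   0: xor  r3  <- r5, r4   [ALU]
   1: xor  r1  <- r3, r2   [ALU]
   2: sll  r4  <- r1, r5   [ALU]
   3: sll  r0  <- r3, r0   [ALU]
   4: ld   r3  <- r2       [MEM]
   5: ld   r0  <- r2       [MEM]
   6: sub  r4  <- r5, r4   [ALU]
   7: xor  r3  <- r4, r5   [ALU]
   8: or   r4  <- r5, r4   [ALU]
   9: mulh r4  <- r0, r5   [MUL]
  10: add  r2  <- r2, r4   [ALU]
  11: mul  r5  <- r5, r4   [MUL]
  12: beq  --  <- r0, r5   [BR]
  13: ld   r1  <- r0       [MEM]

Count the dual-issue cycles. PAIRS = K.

c0: i0 xor  RAW r3
c1: i1 xor  RAW r1
c2: i2&i3 sll+sll  pair
c3: i4 ld  no-port MEM/MEM
c4: i5&i6 ld+sub  pair
c5: i7&i8 xor+or  pair
c6: i9 mulh  RAW r4
c7: i10&i11 add+mul  pair
c8: i12&i13 beq+ld  pair

PAIRS = 5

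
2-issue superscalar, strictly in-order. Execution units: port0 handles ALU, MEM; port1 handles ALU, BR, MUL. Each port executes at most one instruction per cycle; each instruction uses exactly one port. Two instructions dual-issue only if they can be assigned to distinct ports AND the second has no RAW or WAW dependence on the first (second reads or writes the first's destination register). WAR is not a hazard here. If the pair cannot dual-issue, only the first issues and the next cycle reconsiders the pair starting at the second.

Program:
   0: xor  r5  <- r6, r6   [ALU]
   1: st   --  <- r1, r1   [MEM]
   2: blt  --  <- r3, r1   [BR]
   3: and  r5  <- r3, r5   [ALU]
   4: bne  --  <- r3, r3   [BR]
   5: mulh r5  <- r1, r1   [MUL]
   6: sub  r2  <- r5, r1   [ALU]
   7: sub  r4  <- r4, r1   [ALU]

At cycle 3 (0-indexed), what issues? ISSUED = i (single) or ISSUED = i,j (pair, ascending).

0. xor.ALU+st.MEM @i0&i1  | pair
1. blt.BR+and.ALU @i2&i3  | pair
2. bne.BR @i4  | no-port BR/MUL
3. mulh.MUL @i5  | RAW r5
4. sub.ALU+sub.ALU @i6&i7  | pair

ISSUED = 5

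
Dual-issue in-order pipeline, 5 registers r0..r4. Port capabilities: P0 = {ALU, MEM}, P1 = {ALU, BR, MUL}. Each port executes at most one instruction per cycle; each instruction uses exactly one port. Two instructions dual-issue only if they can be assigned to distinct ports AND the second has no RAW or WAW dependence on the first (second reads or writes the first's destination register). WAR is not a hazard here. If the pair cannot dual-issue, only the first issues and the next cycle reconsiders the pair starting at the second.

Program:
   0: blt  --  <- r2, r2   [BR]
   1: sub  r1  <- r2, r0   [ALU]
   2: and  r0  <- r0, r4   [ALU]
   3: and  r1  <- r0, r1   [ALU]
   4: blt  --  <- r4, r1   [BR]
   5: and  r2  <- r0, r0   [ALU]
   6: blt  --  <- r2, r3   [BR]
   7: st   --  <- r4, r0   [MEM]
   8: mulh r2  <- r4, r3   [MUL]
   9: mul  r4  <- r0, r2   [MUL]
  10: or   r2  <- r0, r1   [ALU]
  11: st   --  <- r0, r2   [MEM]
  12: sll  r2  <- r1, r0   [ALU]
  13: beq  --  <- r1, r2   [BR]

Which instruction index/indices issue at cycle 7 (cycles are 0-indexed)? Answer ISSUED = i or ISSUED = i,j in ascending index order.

ISSUED = 11,12

t=0 i0&i1:blt.BR;sub.ALU ; 2-wide
t=1 i2:and.ALU ; RAW r0
t=2 i3:and.ALU ; RAW r1
t=3 i4&i5:blt.BR;and.ALU ; 2-wide
t=4 i6&i7:blt.BR;st.MEM ; 2-wide
t=5 i8:mulh.MUL ; no-port MUL/MUL
t=6 i9&i10:mul.MUL;or.ALU ; 2-wide
t=7 i11&i12:st.MEM;sll.ALU ; 2-wide
t=8 i13:beq.BR ; tail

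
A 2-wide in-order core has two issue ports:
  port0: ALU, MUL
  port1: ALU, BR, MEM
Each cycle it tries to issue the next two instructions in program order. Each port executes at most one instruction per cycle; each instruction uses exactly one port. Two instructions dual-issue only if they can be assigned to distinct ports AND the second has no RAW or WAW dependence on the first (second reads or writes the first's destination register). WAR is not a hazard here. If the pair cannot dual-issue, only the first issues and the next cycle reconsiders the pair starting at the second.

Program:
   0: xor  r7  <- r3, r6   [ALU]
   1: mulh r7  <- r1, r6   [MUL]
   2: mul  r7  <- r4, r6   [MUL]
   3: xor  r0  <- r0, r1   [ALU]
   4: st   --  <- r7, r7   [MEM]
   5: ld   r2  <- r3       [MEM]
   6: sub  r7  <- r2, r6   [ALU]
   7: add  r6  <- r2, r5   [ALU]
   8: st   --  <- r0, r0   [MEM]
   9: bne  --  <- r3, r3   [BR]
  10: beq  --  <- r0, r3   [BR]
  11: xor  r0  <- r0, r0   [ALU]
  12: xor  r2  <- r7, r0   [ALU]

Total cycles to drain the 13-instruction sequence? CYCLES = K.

CYCLES = 10

#0 head=0: xor i0 WAW r7
#1 head=1: mulh i1 no-port MUL/MUL
#2 head=2: mul;xor i2/i3 pair
#3 head=4: st i4 no-port MEM/MEM
#4 head=5: ld i5 RAW r2
#5 head=6: sub;add i6/i7 pair
#6 head=8: st i8 no-port MEM/BR
#7 head=9: bne i9 no-port BR/BR
#8 head=10: beq;xor i10/i11 pair
#9 head=12: xor i12 tail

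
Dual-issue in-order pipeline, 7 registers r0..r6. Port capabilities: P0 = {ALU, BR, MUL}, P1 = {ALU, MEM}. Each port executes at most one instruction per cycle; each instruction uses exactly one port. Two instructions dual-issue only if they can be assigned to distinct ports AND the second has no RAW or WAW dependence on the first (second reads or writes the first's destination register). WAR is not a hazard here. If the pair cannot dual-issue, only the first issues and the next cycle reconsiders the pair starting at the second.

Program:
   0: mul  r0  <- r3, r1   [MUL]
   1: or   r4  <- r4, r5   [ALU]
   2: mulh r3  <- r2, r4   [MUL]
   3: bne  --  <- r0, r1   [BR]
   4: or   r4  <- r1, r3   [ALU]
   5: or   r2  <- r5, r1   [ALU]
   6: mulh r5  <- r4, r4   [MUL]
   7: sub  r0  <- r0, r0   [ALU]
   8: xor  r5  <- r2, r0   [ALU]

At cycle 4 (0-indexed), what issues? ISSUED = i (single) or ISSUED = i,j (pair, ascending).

ISSUED = 7

#0 head=0: mul;or i0&i1 pair
#1 head=2: mulh i2 no-port MUL/BR
#2 head=3: bne;or i3&i4 pair
#3 head=5: or;mulh i5&i6 pair
#4 head=7: sub i7 RAW r0
#5 head=8: xor i8 tail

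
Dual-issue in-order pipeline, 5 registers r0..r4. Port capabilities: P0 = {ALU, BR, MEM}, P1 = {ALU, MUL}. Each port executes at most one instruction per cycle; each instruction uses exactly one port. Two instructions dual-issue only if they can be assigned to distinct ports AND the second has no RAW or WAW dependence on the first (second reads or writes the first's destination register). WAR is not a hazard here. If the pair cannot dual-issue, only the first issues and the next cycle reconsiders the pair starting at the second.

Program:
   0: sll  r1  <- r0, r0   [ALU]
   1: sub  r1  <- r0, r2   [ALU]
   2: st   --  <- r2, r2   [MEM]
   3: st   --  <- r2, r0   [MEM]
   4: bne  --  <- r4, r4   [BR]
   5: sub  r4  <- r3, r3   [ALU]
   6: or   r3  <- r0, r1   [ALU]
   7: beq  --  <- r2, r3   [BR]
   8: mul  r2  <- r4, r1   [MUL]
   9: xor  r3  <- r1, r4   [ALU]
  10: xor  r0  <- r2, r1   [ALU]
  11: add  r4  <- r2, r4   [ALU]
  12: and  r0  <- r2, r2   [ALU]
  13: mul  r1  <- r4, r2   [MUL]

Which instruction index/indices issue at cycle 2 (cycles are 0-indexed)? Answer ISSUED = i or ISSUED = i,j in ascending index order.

[0] i0  sll  -- WAW r1
[1] i1,i2  sub;st  -- 2-wide
[2] i3  st  -- no-port MEM/BR
[3] i4,i5  bne;sub  -- 2-wide
[4] i6  or  -- RAW r3
[5] i7,i8  beq;mul  -- 2-wide
[6] i9,i10  xor;xor  -- 2-wide
[7] i11,i12  add;and  -- 2-wide
[8] i13  mul  -- tail

ISSUED = 3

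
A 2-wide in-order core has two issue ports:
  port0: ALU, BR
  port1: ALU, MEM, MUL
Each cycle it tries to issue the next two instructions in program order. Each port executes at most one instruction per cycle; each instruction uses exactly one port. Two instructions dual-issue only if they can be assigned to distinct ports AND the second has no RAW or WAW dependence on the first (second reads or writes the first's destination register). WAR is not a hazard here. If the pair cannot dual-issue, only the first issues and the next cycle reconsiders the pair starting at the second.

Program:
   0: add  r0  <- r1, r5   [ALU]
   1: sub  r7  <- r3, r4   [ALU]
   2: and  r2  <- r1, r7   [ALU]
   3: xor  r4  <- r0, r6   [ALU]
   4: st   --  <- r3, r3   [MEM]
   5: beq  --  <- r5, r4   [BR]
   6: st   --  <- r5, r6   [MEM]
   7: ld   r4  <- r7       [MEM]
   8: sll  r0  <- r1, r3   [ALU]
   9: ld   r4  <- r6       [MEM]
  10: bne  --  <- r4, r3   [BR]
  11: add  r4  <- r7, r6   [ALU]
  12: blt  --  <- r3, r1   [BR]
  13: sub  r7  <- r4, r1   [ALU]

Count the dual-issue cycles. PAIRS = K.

PAIRS = 6

0. add;sub @i0&i1  | 2-wide
1. and;xor @i2&i3  | 2-wide
2. st;beq @i4&i5  | 2-wide
3. st @i6  | no-port MEM/MEM
4. ld;sll @i7&i8  | 2-wide
5. ld @i9  | RAW r4
6. bne;add @i10&i11  | 2-wide
7. blt;sub @i12&i13  | 2-wide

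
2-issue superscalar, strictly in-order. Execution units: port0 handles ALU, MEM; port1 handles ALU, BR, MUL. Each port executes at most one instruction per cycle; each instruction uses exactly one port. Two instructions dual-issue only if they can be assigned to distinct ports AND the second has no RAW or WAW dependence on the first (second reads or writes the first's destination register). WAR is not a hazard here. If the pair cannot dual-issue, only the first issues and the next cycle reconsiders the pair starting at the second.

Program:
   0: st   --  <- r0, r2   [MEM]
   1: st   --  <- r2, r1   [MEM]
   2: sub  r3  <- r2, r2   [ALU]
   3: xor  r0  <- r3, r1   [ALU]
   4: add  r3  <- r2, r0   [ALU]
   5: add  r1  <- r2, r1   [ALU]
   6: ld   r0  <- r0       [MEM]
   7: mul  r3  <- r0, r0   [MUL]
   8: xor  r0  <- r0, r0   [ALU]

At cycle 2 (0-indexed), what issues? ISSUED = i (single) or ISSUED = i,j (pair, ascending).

ISSUED = 3

#0 head=0: st i0 no-port MEM/MEM
#1 head=1: st;sub i1&i2 dual
#2 head=3: xor i3 RAW r0
#3 head=4: add;add i4&i5 dual
#4 head=6: ld i6 RAW r0
#5 head=7: mul;xor i7&i8 dual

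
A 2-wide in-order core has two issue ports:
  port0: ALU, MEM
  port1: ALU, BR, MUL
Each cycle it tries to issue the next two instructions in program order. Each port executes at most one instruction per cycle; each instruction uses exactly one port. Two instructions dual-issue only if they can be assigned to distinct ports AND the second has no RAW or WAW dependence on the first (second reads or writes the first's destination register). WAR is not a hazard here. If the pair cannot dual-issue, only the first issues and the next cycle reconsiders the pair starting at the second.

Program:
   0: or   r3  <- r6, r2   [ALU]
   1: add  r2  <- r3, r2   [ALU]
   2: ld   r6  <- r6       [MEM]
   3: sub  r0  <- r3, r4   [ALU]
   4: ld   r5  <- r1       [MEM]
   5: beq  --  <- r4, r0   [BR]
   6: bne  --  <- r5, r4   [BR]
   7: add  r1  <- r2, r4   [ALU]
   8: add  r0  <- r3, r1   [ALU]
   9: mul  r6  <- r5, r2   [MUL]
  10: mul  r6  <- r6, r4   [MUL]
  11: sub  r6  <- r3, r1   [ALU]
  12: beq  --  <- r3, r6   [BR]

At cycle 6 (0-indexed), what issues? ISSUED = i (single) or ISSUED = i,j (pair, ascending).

  cy0 -> i0 (or) RAW r3
  cy1 -> i1,i2 (add/ld) dual
  cy2 -> i3,i4 (sub/ld) dual
  cy3 -> i5 (beq) no-port BR/BR
  cy4 -> i6,i7 (bne/add) dual
  cy5 -> i8,i9 (add/mul) dual
  cy6 -> i10 (mul) WAW r6
  cy7 -> i11 (sub) RAW r6
  cy8 -> i12 (beq) tail

ISSUED = 10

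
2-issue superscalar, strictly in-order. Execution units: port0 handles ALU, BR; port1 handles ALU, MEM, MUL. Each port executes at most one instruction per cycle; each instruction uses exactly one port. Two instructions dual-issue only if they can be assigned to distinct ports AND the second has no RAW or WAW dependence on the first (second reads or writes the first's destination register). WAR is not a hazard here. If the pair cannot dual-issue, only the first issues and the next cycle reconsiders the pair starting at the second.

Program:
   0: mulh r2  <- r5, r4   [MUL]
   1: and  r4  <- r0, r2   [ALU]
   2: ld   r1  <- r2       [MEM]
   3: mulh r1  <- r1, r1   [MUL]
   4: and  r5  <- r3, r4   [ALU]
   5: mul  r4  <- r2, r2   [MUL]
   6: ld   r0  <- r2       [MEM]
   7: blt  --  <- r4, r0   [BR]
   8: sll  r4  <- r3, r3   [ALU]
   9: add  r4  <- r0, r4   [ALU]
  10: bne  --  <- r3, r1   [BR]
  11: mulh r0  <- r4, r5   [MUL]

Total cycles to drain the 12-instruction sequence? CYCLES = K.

CYCLES = 8

[0] i0  mulh  -- RAW r2
[1] i1/i2  and;ld  -- dual
[2] i3/i4  mulh;and  -- dual
[3] i5  mul  -- no-port MUL/MEM
[4] i6  ld  -- RAW r0
[5] i7/i8  blt;sll  -- dual
[6] i9/i10  add;bne  -- dual
[7] i11  mulh  -- tail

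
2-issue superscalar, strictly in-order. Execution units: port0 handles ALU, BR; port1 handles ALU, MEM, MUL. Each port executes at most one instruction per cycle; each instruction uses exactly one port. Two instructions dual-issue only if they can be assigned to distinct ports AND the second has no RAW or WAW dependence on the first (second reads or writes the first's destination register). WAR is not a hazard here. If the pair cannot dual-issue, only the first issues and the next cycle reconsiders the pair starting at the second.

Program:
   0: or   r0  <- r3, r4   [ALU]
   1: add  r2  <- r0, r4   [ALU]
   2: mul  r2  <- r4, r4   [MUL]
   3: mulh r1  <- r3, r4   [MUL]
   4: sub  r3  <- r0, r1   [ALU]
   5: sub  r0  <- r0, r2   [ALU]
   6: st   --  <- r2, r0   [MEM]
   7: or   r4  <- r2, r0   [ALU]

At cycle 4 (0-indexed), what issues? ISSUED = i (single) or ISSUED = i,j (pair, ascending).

t=0 i0:or.ALU ; RAW r0
t=1 i1:add.ALU ; WAW r2
t=2 i2:mul.MUL ; no-port MUL/MUL
t=3 i3:mulh.MUL ; RAW r1
t=4 i4/i5:sub.ALU;sub.ALU ; 2-wide
t=5 i6/i7:st.MEM;or.ALU ; 2-wide

ISSUED = 4,5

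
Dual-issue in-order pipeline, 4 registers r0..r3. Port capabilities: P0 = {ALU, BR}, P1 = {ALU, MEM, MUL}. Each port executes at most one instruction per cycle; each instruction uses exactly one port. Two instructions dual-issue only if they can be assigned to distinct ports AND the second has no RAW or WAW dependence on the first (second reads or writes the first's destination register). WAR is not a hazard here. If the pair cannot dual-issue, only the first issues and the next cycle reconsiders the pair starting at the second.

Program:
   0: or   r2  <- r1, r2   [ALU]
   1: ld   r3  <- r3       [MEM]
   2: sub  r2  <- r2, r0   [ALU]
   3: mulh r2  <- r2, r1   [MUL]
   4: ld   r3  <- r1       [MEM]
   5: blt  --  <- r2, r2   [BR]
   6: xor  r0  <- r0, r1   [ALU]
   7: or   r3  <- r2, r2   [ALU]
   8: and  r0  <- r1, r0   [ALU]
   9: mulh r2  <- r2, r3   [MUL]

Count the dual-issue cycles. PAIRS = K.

c0: i0,i1 or.ALU/ld.MEM  2-wide
c1: i2 sub.ALU  RAW+WAW r2
c2: i3 mulh.MUL  no-port MUL/MEM
c3: i4,i5 ld.MEM/blt.BR  2-wide
c4: i6,i7 xor.ALU/or.ALU  2-wide
c5: i8,i9 and.ALU/mulh.MUL  2-wide

PAIRS = 4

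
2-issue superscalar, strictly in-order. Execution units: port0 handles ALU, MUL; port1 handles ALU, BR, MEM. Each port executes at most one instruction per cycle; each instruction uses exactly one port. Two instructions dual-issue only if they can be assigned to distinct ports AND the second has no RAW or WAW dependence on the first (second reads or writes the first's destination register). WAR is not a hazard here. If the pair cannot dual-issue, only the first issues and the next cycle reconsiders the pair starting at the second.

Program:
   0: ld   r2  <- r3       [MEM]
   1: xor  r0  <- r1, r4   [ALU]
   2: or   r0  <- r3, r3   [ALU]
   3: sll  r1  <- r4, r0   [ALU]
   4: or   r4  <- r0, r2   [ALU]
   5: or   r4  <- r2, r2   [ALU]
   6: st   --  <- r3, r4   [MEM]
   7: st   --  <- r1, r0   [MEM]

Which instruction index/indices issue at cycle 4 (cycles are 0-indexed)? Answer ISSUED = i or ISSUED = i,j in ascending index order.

ISSUED = 6

t=0 i0+i1:ld.MEM xor.ALU ; dual
t=1 i2:or.ALU ; RAW r0
t=2 i3+i4:sll.ALU or.ALU ; dual
t=3 i5:or.ALU ; RAW r4
t=4 i6:st.MEM ; no-port MEM/MEM
t=5 i7:st.MEM ; tail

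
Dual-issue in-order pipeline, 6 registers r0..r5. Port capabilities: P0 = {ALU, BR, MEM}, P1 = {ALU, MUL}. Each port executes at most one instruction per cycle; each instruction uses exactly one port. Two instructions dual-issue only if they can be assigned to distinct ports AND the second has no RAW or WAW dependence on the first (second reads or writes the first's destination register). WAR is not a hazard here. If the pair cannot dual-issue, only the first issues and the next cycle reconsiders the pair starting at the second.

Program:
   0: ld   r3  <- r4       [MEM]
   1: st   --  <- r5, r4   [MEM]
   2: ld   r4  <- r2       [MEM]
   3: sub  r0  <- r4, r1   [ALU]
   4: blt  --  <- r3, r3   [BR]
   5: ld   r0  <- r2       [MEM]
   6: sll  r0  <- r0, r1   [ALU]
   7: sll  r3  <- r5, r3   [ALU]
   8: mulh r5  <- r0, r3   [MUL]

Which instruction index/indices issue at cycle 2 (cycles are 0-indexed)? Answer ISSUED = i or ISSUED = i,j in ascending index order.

#0 head=0: ld.MEM i0 no-port MEM/MEM
#1 head=1: st.MEM i1 no-port MEM/MEM
#2 head=2: ld.MEM i2 RAW r4
#3 head=3: sub.ALU+blt.BR i3/i4 pair
#4 head=5: ld.MEM i5 RAW+WAW r0
#5 head=6: sll.ALU+sll.ALU i6/i7 pair
#6 head=8: mulh.MUL i8 tail

ISSUED = 2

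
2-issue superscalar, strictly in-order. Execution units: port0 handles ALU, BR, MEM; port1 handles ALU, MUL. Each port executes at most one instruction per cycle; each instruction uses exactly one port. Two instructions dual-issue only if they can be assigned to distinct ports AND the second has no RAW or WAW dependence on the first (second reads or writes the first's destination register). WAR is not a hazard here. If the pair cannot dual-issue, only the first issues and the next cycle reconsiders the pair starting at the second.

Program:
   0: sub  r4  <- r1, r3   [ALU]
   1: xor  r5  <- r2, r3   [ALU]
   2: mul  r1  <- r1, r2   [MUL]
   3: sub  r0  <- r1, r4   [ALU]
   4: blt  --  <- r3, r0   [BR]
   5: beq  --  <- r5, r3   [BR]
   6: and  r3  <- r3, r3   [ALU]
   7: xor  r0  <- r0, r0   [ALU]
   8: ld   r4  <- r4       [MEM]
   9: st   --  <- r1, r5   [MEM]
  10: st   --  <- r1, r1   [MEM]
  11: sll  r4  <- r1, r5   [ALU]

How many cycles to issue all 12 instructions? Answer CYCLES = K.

CYCLES = 8

[0] i0/i1  sub.ALU+xor.ALU  -- pair
[1] i2  mul.MUL  -- RAW r1
[2] i3  sub.ALU  -- RAW r0
[3] i4  blt.BR  -- no-port BR/BR
[4] i5/i6  beq.BR+and.ALU  -- pair
[5] i7/i8  xor.ALU+ld.MEM  -- pair
[6] i9  st.MEM  -- no-port MEM/MEM
[7] i10/i11  st.MEM+sll.ALU  -- pair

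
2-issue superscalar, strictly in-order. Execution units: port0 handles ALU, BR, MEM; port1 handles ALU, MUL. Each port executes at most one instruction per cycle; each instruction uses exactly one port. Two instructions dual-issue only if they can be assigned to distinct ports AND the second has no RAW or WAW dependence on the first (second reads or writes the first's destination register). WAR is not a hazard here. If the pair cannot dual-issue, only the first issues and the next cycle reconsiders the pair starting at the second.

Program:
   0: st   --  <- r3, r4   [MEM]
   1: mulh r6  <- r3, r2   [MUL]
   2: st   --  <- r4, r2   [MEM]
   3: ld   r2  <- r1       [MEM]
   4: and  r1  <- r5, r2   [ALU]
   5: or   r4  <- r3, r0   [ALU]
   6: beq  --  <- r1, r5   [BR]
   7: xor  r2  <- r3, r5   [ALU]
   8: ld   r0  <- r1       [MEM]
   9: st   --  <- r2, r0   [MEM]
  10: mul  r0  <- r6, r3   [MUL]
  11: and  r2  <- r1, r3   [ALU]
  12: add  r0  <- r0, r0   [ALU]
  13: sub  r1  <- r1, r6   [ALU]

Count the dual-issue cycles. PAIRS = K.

PAIRS = 5

#0 head=0: st.MEM+mulh.MUL i0,i1 2-wide
#1 head=2: st.MEM i2 no-port MEM/MEM
#2 head=3: ld.MEM i3 RAW r2
#3 head=4: and.ALU+or.ALU i4,i5 2-wide
#4 head=6: beq.BR+xor.ALU i6,i7 2-wide
#5 head=8: ld.MEM i8 no-port MEM/MEM
#6 head=9: st.MEM+mul.MUL i9,i10 2-wide
#7 head=11: and.ALU+add.ALU i11,i12 2-wide
#8 head=13: sub.ALU i13 tail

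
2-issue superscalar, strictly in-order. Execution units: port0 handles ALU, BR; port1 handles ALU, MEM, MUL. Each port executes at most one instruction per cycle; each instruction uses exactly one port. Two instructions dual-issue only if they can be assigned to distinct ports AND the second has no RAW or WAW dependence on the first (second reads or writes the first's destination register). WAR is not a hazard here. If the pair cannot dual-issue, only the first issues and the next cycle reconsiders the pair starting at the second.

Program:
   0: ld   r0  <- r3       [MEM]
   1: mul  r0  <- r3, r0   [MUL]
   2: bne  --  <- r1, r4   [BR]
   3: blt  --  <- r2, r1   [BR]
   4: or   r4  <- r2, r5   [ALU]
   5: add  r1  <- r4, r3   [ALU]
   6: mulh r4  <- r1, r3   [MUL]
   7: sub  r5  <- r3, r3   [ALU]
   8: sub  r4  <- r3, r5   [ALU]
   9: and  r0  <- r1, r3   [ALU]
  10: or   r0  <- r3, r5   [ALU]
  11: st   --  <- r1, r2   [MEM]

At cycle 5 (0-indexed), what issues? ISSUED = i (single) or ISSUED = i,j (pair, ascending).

t=0 i0:ld.MEM ; no-port MEM/MUL
t=1 i1/i2:mul.MUL bne.BR ; dual
t=2 i3/i4:blt.BR or.ALU ; dual
t=3 i5:add.ALU ; RAW r1
t=4 i6/i7:mulh.MUL sub.ALU ; dual
t=5 i8/i9:sub.ALU and.ALU ; dual
t=6 i10/i11:or.ALU st.MEM ; dual

ISSUED = 8,9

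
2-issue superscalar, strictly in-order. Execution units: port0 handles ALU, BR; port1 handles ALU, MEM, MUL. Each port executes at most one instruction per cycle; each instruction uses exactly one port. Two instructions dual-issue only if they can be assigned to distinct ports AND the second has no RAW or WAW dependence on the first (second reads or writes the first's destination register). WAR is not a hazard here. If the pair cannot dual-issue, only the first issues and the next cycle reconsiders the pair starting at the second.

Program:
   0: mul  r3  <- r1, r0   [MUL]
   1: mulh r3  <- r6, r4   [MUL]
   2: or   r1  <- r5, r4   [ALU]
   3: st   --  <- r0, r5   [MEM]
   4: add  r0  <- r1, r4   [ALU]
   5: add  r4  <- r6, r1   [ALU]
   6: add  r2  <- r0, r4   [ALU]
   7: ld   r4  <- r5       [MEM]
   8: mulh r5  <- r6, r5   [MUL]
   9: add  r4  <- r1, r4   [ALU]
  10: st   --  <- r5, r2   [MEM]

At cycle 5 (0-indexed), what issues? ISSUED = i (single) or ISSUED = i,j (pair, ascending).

c0: i0 mul  no-port MUL/MUL
c1: i1/i2 mulh;or  pair
c2: i3/i4 st;add  pair
c3: i5 add  RAW r4
c4: i6/i7 add;ld  pair
c5: i8/i9 mulh;add  pair
c6: i10 st  tail

ISSUED = 8,9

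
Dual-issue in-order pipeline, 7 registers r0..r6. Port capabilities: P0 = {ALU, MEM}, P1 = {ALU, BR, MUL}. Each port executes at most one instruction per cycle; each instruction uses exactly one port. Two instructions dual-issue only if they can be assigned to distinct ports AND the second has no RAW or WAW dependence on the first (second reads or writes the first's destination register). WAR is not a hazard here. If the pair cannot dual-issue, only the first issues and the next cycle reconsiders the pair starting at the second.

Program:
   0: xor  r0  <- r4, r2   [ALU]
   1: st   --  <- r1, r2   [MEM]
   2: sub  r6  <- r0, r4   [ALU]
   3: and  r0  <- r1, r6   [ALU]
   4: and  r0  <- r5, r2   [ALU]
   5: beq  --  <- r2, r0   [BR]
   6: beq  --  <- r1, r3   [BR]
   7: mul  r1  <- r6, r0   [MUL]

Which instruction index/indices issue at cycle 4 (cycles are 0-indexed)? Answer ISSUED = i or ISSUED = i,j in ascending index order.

c0: i0+i1 xor.ALU+st.MEM  pair
c1: i2 sub.ALU  RAW r6
c2: i3 and.ALU  WAW r0
c3: i4 and.ALU  RAW r0
c4: i5 beq.BR  no-port BR/BR
c5: i6 beq.BR  no-port BR/MUL
c6: i7 mul.MUL  tail

ISSUED = 5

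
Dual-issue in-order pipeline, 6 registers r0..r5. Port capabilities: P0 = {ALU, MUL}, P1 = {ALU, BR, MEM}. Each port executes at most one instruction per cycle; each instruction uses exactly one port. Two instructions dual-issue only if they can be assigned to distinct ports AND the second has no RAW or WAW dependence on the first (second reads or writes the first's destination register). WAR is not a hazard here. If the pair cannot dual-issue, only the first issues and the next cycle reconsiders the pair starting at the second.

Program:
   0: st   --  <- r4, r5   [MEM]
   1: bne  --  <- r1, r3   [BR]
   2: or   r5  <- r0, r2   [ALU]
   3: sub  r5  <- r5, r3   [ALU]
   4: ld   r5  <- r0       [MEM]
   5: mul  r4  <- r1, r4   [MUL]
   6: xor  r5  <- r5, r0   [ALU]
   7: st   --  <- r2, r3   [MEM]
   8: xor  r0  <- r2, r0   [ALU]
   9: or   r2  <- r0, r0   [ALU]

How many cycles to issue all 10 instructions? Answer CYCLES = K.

c0: i0 st  no-port MEM/BR
c1: i1/i2 bne/or  dual
c2: i3 sub  WAW r5
c3: i4/i5 ld/mul  dual
c4: i6/i7 xor/st  dual
c5: i8 xor  RAW r0
c6: i9 or  tail

CYCLES = 7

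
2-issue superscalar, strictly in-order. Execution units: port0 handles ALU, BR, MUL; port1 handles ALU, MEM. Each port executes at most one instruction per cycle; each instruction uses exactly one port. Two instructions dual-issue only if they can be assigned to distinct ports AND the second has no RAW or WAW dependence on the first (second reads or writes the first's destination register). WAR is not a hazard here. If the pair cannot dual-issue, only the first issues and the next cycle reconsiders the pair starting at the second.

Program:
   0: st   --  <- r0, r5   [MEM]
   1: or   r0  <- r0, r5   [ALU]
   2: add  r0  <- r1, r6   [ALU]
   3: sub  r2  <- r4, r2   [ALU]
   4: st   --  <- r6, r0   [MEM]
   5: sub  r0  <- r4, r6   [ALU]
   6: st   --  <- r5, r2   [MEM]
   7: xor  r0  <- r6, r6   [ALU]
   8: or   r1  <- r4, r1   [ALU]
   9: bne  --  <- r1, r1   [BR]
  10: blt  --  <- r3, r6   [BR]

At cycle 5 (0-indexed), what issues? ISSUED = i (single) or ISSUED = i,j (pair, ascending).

c0: i0+i1 st.MEM or.ALU  dual
c1: i2+i3 add.ALU sub.ALU  dual
c2: i4+i5 st.MEM sub.ALU  dual
c3: i6+i7 st.MEM xor.ALU  dual
c4: i8 or.ALU  RAW r1
c5: i9 bne.BR  no-port BR/BR
c6: i10 blt.BR  tail

ISSUED = 9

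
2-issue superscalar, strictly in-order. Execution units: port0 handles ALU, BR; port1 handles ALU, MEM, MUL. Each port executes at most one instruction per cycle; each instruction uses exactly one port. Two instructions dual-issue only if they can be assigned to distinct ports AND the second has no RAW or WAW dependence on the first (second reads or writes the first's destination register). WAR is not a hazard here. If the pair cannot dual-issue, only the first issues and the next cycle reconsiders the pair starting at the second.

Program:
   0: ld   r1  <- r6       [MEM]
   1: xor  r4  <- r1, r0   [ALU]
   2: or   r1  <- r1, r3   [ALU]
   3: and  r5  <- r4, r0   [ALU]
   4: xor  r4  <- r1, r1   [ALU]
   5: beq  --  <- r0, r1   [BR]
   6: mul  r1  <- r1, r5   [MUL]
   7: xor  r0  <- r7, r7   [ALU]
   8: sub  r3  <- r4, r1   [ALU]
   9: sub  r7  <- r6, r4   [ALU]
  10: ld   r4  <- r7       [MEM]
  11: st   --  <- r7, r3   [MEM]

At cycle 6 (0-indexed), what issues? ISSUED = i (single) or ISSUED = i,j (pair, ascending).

ISSUED = 10

t=0 i0:ld.MEM ; RAW r1
t=1 i1+i2:xor.ALU or.ALU ; dual
t=2 i3+i4:and.ALU xor.ALU ; dual
t=3 i5+i6:beq.BR mul.MUL ; dual
t=4 i7+i8:xor.ALU sub.ALU ; dual
t=5 i9:sub.ALU ; RAW r7
t=6 i10:ld.MEM ; no-port MEM/MEM
t=7 i11:st.MEM ; tail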